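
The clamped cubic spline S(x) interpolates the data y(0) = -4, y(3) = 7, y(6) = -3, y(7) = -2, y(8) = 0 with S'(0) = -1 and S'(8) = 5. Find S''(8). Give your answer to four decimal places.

With M_i denoting the second derivative at x_i, h_i = 3, 3, 1, 1, and Δ_i = (y_(i+1) − y_i)/h_i = 11/3, -10/3, 1, 2:
  3·M_0 + 12·M_1 + 3·M_2 = 6(Δ_1 - Δ_0) = -42
  3·M_1 + 8·M_2 + 1·M_3 = 6(Δ_2 - Δ_1) = 26
  1·M_2 + 4·M_3 + 1·M_4 = 6(Δ_3 - Δ_2) = 6
Clamped end conditions give two more equations: 2h_0·M_0 + h_0·M_1 = 6(Δ_0 - S'(0)) = 28 and h_3·M_3 + 2h_3·M_4 = 6(S'(8) - Δ_3) = 18.
Forward elimination and back-substitution give M_0 = 691/84, M_1 = -299/42, M_2 = 25/4, M_3 = -37/14, M_4 = 289/28.

10.3214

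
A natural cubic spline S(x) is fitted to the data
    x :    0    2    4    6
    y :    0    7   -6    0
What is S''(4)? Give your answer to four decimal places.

Let σ_i = S''(x_i). Step sizes h_i = 2, 2, 2; slopes of the chords Δ_i = (y_(i+1) - y_i)/h_i = 7/2, -13/2, 3.
  2·σ_0 + 8·σ_1 + 2·σ_2 = 6(Δ_1 - Δ_0) = -60
  2·σ_1 + 8·σ_2 + 2·σ_3 = 6(Δ_2 - Δ_1) = 57
Natural end conditions: σ_0 = σ_3 = 0.
Solving the tridiagonal system: σ_0 = 0, σ_1 = -99/10, σ_2 = 48/5, σ_3 = 0.

9.6000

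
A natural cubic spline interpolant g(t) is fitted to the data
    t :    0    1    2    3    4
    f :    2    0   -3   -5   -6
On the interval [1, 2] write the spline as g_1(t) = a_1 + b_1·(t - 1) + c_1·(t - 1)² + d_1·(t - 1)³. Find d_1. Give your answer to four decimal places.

0.6071

Let M_i = g''(x_i). Step sizes h_i = 1, 1, 1, 1; slopes of the chords Δ_i = (y_(i+1) - y_i)/h_i = -2, -3, -2, -1.
  1·M_0 + 4·M_1 + 1·M_2 = 6(Δ_1 - Δ_0) = -6
  1·M_1 + 4·M_2 + 1·M_3 = 6(Δ_2 - Δ_1) = 6
  1·M_2 + 4·M_3 + 1·M_4 = 6(Δ_3 - Δ_2) = 6
Natural end conditions: M_0 = M_4 = 0.
Hence M_0 = 0, M_1 = -27/14, M_2 = 12/7, M_3 = 15/14, M_4 = 0.
On [1, 2], with g_1(t) = a_1 + b_1·(t - 1) + c_1·(t - 1)² + d_1·(t - 1)³: c_1 = M_1/2 = -27/28, d_1 = (M_2 - M_1)/(6h_1) = 17/28, b_1 = Δ_1 - h_1(2M_1 + M_2)/6 = -37/14.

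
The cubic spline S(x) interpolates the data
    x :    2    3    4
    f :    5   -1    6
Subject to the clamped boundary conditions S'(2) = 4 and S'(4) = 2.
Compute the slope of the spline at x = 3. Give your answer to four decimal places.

Write M_i for S''(x_i). With h_i = 1, 1 and divided differences Δ_i = -6, 7, the continuity of S' gives the tridiagonal system
  1·M_0 + 4·M_1 + 1·M_2 = 6(Δ_1 - Δ_0) = 78
Clamped end conditions give two more equations: 2h_0·M_0 + h_0·M_1 = 6(Δ_0 - S'(2)) = -60 and h_1·M_1 + 2h_1·M_2 = 6(S'(4) - Δ_1) = -30.
Forward elimination and back-substitution give M_0 = -101/2, M_1 = 41, M_2 = -71/2.
On [3, 4], S'(x) = b_1 + 2c_1·(x - 3) + 3d_1·(x - 3)² with b_1 = Δ_1 - h_1(2M_1 + M_2)/6 = -3/4, c_1 = M_1/2 = 41/2, d_1 = (M_2 - M_1)/(6h_1) = -51/4. So S'(3) = -3/4.

-0.7500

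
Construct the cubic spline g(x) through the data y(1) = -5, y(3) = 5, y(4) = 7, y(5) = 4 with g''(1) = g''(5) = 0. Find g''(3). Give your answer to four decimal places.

-1.8261

Let M_i = g''(x_i). Step sizes h_i = 2, 1, 1; slopes of the chords Δ_i = (y_(i+1) - y_i)/h_i = 5, 2, -3.
  2·M_0 + 6·M_1 + 1·M_2 = 6(Δ_1 - Δ_0) = -18
  1·M_1 + 4·M_2 + 1·M_3 = 6(Δ_2 - Δ_1) = -30
Natural end conditions: M_0 = M_3 = 0.
Forward elimination and back-substitution give M_0 = 0, M_1 = -42/23, M_2 = -162/23, M_3 = 0.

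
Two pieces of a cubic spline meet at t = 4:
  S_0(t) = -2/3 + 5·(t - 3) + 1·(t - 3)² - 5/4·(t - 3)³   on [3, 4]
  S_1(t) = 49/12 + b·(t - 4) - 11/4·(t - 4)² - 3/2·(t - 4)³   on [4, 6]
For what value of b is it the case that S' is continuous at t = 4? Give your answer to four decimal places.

3.2500

S_0'(t) = 5 + 2·(t - 3) - 15/4·(t - 3)², so S_0'(4) = 13/4. On the right, S_1'(4) = b, so b = 13/4.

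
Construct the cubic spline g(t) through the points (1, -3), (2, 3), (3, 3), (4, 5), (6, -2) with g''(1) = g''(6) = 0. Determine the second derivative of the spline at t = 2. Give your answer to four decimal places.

Write M_i for g''(x_i). With h_i = 1, 1, 1, 2 and divided differences Δ_i = 6, 0, 2, -7/2, the continuity of g' gives the tridiagonal system
  1·M_0 + 4·M_1 + 1·M_2 = 6(Δ_1 - Δ_0) = -36
  1·M_1 + 4·M_2 + 1·M_3 = 6(Δ_2 - Δ_1) = 12
  1·M_2 + 6·M_3 + 2·M_4 = 6(Δ_3 - Δ_2) = -33
Natural end conditions: M_0 = M_4 = 0.
Solving: M_0 = 0, M_1 = -933/86, M_2 = 318/43, M_3 = -579/86, M_4 = 0.

-10.8488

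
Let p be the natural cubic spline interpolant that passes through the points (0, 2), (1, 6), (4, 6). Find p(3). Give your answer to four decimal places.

With σ_i denoting the second derivative at x_i, h_i = 1, 3, and Δ_i = (y_(i+1) − y_i)/h_i = 4, 0:
  1·σ_0 + 8·σ_1 + 3·σ_2 = 6(Δ_1 - Δ_0) = -24
Natural end conditions: σ_0 = σ_2 = 0.
Hence σ_0 = 0, σ_1 = -3, σ_2 = 0.
On [1, 4], p(x) = 6 + 3·(x - 1) - 3/2·(x - 1)² + 1/6·(x - 1)³.
With (x - 1) = 2: p(3) = 22/3.

7.3333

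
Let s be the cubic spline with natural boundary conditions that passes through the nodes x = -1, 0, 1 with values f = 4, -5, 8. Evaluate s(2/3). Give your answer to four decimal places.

2.0370

Let M_i = s''(x_i). Step sizes h_i = 1, 1; slopes of the chords Δ_i = (y_(i+1) - y_i)/h_i = -9, 13.
  1·M_0 + 4·M_1 + 1·M_2 = 6(Δ_1 - Δ_0) = 132
Natural end conditions: M_0 = M_2 = 0.
Solving the tridiagonal system: M_0 = 0, M_1 = 33, M_2 = 0.
On [0, 1], s(x) = -5 + 2·x + 33/2·x² - 11/2·x³.
With x = 2/3: s(2/3) = 55/27.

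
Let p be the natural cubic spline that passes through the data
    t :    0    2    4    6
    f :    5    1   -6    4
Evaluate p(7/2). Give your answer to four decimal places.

-5.3500

With σ_i denoting the second derivative at x_i, h_i = 2, 2, 2, and Δ_i = (y_(i+1) − y_i)/h_i = -2, -7/2, 5:
  2·σ_0 + 8·σ_1 + 2·σ_2 = 6(Δ_1 - Δ_0) = -9
  2·σ_1 + 8·σ_2 + 2·σ_3 = 6(Δ_2 - Δ_1) = 51
Natural end conditions: σ_0 = σ_3 = 0.
Hence σ_0 = 0, σ_1 = -29/10, σ_2 = 71/10, σ_3 = 0.
On [2, 4], p(t) = 1 - 59/15·(t - 2) - 29/20·(t - 2)² + 5/6·(t - 2)³.
With (t - 2) = 3/2: p(7/2) = -107/20.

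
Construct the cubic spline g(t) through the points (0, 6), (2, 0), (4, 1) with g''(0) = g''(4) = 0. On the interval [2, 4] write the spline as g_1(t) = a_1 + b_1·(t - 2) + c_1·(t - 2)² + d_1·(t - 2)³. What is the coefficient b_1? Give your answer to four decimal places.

With M_i denoting the second derivative at x_i, h_i = 2, 2, and Δ_i = (y_(i+1) − y_i)/h_i = -3, 1/2:
  2·M_0 + 8·M_1 + 2·M_2 = 6(Δ_1 - Δ_0) = 21
Natural end conditions: M_0 = M_2 = 0.
Solving the tridiagonal system: M_0 = 0, M_1 = 21/8, M_2 = 0.
On [2, 4], with g_1(t) = a_1 + b_1·(t - 2) + c_1·(t - 2)² + d_1·(t - 2)³: c_1 = M_1/2 = 21/16, d_1 = (M_2 - M_1)/(6h_1) = -7/32, b_1 = Δ_1 - h_1(2M_1 + M_2)/6 = -5/4.

-1.2500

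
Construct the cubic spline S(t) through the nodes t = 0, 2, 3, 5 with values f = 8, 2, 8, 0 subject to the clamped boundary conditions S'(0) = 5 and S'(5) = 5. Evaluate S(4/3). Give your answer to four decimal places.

3.4259

Write M_i for S''(x_i). With h_i = 2, 1, 2 and divided differences Δ_i = -3, 6, -4, the continuity of S' gives the tridiagonal system
  2·M_0 + 6·M_1 + 1·M_2 = 6(Δ_1 - Δ_0) = 54
  1·M_1 + 6·M_2 + 2·M_3 = 6(Δ_2 - Δ_1) = -60
Clamped end conditions give two more equations: 2h_0·M_0 + h_0·M_1 = 6(Δ_0 - S'(0)) = -48 and h_2·M_2 + 2h_2·M_3 = 6(S'(5) - Δ_2) = 54.
Solving: M_0 = -351/16, M_1 = 159/8, M_2 = -171/8, M_3 = 387/16.
On [0, 2], S(t) = 8 + 5·t - 351/32·t² + 223/64·t³.
With t = 4/3: S(4/3) = 185/54.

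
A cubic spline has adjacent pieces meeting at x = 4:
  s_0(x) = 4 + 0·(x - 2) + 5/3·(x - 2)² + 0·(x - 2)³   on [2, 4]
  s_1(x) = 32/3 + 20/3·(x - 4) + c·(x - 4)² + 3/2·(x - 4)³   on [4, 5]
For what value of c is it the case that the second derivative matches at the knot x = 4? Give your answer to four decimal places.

1.6667

s_0''(x) = 10/3 + 0·(x - 2), so s_0''(4) = 10/3. On the right, s_1''(4) = 2c, so c = 5/3.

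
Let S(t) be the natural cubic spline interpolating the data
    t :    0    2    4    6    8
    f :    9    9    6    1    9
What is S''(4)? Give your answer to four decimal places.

-1.9286

With m_i denoting the second derivative at x_i, h_i = 2, 2, 2, 2, and Δ_i = (y_(i+1) − y_i)/h_i = 0, -3/2, -5/2, 4:
  2·m_0 + 8·m_1 + 2·m_2 = 6(Δ_1 - Δ_0) = -9
  2·m_1 + 8·m_2 + 2·m_3 = 6(Δ_2 - Δ_1) = -6
  2·m_2 + 8·m_3 + 2·m_4 = 6(Δ_3 - Δ_2) = 39
Natural end conditions: m_0 = m_4 = 0.
Solving: m_0 = 0, m_1 = -9/14, m_2 = -27/14, m_3 = 75/14, m_4 = 0.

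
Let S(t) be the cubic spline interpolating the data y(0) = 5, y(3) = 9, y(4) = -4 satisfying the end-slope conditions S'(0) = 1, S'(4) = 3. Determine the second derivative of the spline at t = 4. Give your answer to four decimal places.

59.2500

Put σ_i = S'' at the i-th knot. Here h = (3, 1) and Δ = (4/3, -13), so the interior equations h_(i-1)·σ_(i-1) + 2(h_(i-1)+h_i)·σ_i + h_i·σ_(i+1) = 6(Δ_i − Δ_(i-1)) read
  3·σ_0 + 8·σ_1 + 1·σ_2 = 6(Δ_1 - Δ_0) = -86
Clamped end conditions give two more equations: 2h_0·σ_0 + h_0·σ_1 = 6(Δ_0 - S'(0)) = 2 and h_1·σ_1 + 2h_1·σ_2 = 6(S'(4) - Δ_1) = 96.
Solving the tridiagonal system: σ_0 = 139/12, σ_1 = -45/2, σ_2 = 237/4.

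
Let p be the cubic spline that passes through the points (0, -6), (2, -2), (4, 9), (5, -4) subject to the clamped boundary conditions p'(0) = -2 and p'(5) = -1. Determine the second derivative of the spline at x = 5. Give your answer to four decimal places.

51.1739

Write m_i for p''(x_i). With h_i = 2, 2, 1 and divided differences Δ_i = 2, 11/2, -13, the continuity of p' gives the tridiagonal system
  2·m_0 + 8·m_1 + 2·m_2 = 6(Δ_1 - Δ_0) = 21
  2·m_1 + 6·m_2 + 1·m_3 = 6(Δ_2 - Δ_1) = -111
Clamped end conditions give two more equations: 2h_0·m_0 + h_0·m_1 = 6(Δ_0 - p'(0)) = 24 and h_2·m_2 + 2h_2·m_3 = 6(p'(5) - Δ_2) = 72.
Solving: m_0 = 47/46, m_1 = 229/23, m_2 = -698/23, m_3 = 1177/23.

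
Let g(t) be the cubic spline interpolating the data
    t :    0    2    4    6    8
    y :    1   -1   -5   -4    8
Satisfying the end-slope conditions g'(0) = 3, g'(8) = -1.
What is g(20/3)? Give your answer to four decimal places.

0.9180

Put M_i = g'' at the i-th knot. Here h = (2, 2, 2, 2) and Δ = (-1, -2, 1/2, 6), so the interior equations h_(i-1)·M_(i-1) + 2(h_(i-1)+h_i)·M_i + h_i·M_(i+1) = 6(Δ_i − Δ_(i-1)) read
  2·M_0 + 8·M_1 + 2·M_2 = 6(Δ_1 - Δ_0) = -6
  2·M_1 + 8·M_2 + 2·M_3 = 6(Δ_2 - Δ_1) = 15
  2·M_2 + 8·M_3 + 2·M_4 = 6(Δ_3 - Δ_2) = 33
Clamped end conditions give two more equations: 2h_0·M_0 + h_0·M_1 = 6(Δ_0 - g'(0)) = -24 and h_3·M_3 + 2h_3·M_4 = 6(g'(8) - Δ_3) = -42.
Solving: M_0 = -725/112, M_1 = 53/56, M_2 = -5/16, M_3 = 437/56, M_4 = -1613/112.
On [6, 8], g(t) = -4 + 627/112·(t - 6) + 437/112·(t - 6)² - 829/448·(t - 6)³.
With (t - 6) = 2/3: g(20/3) = 347/378.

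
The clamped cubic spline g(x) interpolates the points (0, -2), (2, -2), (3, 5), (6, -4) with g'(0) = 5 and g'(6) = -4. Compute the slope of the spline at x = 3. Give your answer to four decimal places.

Write M_i for g''(x_i). With h_i = 2, 1, 3 and divided differences Δ_i = 0, 7, -3, the continuity of g' gives the tridiagonal system
  2·M_0 + 6·M_1 + 1·M_2 = 6(Δ_1 - Δ_0) = 42
  1·M_1 + 8·M_2 + 3·M_3 = 6(Δ_2 - Δ_1) = -60
Clamped end conditions give two more equations: 2h_0·M_0 + h_0·M_1 = 6(Δ_0 - g'(0)) = -30 and h_2·M_2 + 2h_2·M_3 = 6(g'(6) - Δ_2) = -6.
Solving the tridiagonal system: M_0 = -100/7, M_1 = 95/7, M_2 = -76/7, M_3 = 31/7.
On [3, 6], g'(x) = b_2 + 2c_2·(x - 3) + 3d_2·(x - 3)² with b_2 = Δ_2 - h_2(2M_2 + M_3)/6 = 79/14, c_2 = M_2/2 = -38/7, d_2 = (M_3 - M_2)/(6h_2) = 107/126. So g'(3) = 79/14.

5.6429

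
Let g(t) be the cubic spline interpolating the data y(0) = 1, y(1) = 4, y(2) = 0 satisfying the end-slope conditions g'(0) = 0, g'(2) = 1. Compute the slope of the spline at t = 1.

With M_i denoting the second derivative at x_i, h_i = 1, 1, and Δ_i = (y_(i+1) − y_i)/h_i = 3, -4:
  1·M_0 + 4·M_1 + 1·M_2 = 6(Δ_1 - Δ_0) = -42
Clamped end conditions give two more equations: 2h_0·M_0 + h_0·M_1 = 6(Δ_0 - g'(0)) = 18 and h_1·M_1 + 2h_1·M_2 = 6(g'(2) - Δ_1) = 30.
Hence M_0 = 20, M_1 = -22, M_2 = 26.
On [1, 2], g'(t) = b_1 + 2c_1·(t - 1) + 3d_1·(t - 1)² with b_1 = Δ_1 - h_1(2M_1 + M_2)/6 = -1, c_1 = M_1/2 = -11, d_1 = (M_2 - M_1)/(6h_1) = 8. So g'(1) = -1.

-1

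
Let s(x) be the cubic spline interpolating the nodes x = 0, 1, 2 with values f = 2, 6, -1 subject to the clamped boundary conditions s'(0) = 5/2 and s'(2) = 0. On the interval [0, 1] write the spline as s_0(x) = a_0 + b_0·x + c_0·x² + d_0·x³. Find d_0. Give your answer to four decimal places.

Write σ_i for s''(x_i). With h_i = 1, 1 and divided differences Δ_i = 4, -7, the continuity of s' gives the tridiagonal system
  1·σ_0 + 4·σ_1 + 1·σ_2 = 6(Δ_1 - Δ_0) = -66
Clamped end conditions give two more equations: 2h_0·σ_0 + h_0·σ_1 = 6(Δ_0 - s'(0)) = 9 and h_1·σ_1 + 2h_1·σ_2 = 6(s'(2) - Δ_1) = 42.
Hence σ_0 = 79/4, σ_1 = -61/2, σ_2 = 145/4.
On [0, 1], with s_0(x) = a_0 + b_0·x + c_0·x² + d_0·x³: c_0 = σ_0/2 = 79/8, d_0 = (σ_1 - σ_0)/(6h_0) = -67/8, b_0 = Δ_0 - h_0(2σ_0 + σ_1)/6 = 5/2.

-8.3750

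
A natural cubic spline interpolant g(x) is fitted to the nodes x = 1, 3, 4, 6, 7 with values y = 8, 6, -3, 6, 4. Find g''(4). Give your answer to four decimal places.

Write m_i for g''(x_i). With h_i = 2, 1, 2, 1 and divided differences Δ_i = -1, -9, 9/2, -2, the continuity of g' gives the tridiagonal system
  2·m_0 + 6·m_1 + 1·m_2 = 6(Δ_1 - Δ_0) = -48
  1·m_1 + 6·m_2 + 2·m_3 = 6(Δ_2 - Δ_1) = 81
  2·m_2 + 6·m_3 + 1·m_4 = 6(Δ_3 - Δ_2) = -39
Natural end conditions: m_0 = m_4 = 0.
Hence m_0 = 0, m_1 = -350/31, m_2 = 612/31, m_3 = -811/62, m_4 = 0.

19.7419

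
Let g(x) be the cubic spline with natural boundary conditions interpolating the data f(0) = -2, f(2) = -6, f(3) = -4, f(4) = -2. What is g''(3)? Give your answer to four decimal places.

Write M_i for g''(x_i). With h_i = 2, 1, 1 and divided differences Δ_i = -2, 2, 2, the continuity of g' gives the tridiagonal system
  2·M_0 + 6·M_1 + 1·M_2 = 6(Δ_1 - Δ_0) = 24
  1·M_1 + 4·M_2 + 1·M_3 = 6(Δ_2 - Δ_1) = 0
Natural end conditions: M_0 = M_3 = 0.
Solving: M_0 = 0, M_1 = 96/23, M_2 = -24/23, M_3 = 0.

-1.0435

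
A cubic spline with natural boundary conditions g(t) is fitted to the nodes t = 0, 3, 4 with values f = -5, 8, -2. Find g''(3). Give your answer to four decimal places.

-10.7500

With M_i denoting the second derivative at x_i, h_i = 3, 1, and Δ_i = (y_(i+1) − y_i)/h_i = 13/3, -10:
  3·M_0 + 8·M_1 + 1·M_2 = 6(Δ_1 - Δ_0) = -86
Natural end conditions: M_0 = M_2 = 0.
Solving the tridiagonal system: M_0 = 0, M_1 = -43/4, M_2 = 0.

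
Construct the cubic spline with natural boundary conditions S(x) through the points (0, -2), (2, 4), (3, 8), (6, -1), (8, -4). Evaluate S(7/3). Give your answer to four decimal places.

Put m_i = S'' at the i-th knot. Here h = (2, 1, 3, 2) and Δ = (3, 4, -3, -3/2), so the interior equations h_(i-1)·m_(i-1) + 2(h_(i-1)+h_i)·m_i + h_i·m_(i+1) = 6(Δ_i − Δ_(i-1)) read
  2·m_0 + 6·m_1 + 1·m_2 = 6(Δ_1 - Δ_0) = 6
  1·m_1 + 8·m_2 + 3·m_3 = 6(Δ_2 - Δ_1) = -42
  3·m_2 + 10·m_3 + 2·m_4 = 6(Δ_3 - Δ_2) = 9
Natural end conditions: m_0 = m_4 = 0.
Solving: m_0 = 0, m_1 = 873/416, m_2 = -1371/208, m_3 = 1197/416, m_4 = 0.
On [2, 3], S(x) = 4 + 915/208·(x - 2) + 873/832·(x - 2)² - 1205/832·(x - 2)³.
With (x - 2) = 1/3: S(7/3) = 62105/11232.

5.5293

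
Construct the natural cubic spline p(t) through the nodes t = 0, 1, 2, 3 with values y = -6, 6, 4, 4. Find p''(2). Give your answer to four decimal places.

Put M_i = p'' at the i-th knot. Here h = (1, 1, 1) and Δ = (12, -2, 0), so the interior equations h_(i-1)·M_(i-1) + 2(h_(i-1)+h_i)·M_i + h_i·M_(i+1) = 6(Δ_i − Δ_(i-1)) read
  1·M_0 + 4·M_1 + 1·M_2 = 6(Δ_1 - Δ_0) = -84
  1·M_1 + 4·M_2 + 1·M_3 = 6(Δ_2 - Δ_1) = 12
Natural end conditions: M_0 = M_3 = 0.
Solving: M_0 = 0, M_1 = -116/5, M_2 = 44/5, M_3 = 0.

8.8000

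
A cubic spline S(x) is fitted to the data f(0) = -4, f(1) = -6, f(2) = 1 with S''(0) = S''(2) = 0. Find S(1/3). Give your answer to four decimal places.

Write M_i for S''(x_i). With h_i = 1, 1 and divided differences Δ_i = -2, 7, the continuity of S' gives the tridiagonal system
  1·M_0 + 4·M_1 + 1·M_2 = 6(Δ_1 - Δ_0) = 54
Natural end conditions: M_0 = M_2 = 0.
Solving the tridiagonal system: M_0 = 0, M_1 = 27/2, M_2 = 0.
On [0, 1], S(x) = -4 - 17/4·x + 0·x² + 9/4·x³.
With x = 1/3: S(1/3) = -16/3.

-5.3333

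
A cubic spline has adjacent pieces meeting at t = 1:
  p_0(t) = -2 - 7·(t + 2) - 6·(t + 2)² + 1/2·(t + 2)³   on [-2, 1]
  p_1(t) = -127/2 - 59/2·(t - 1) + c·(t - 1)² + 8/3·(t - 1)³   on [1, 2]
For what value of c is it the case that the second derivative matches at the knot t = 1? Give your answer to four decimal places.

-1.5000

p_0''(t) = -12 + 3·(t + 2), so p_0''(1) = -3. On the right, p_1''(1) = 2c, so c = -3/2.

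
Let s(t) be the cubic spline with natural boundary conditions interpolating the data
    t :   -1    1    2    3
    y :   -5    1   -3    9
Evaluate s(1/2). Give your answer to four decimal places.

2.0109

Put σ_i = s'' at the i-th knot. Here h = (2, 1, 1) and Δ = (3, -4, 12), so the interior equations h_(i-1)·σ_(i-1) + 2(h_(i-1)+h_i)·σ_i + h_i·σ_(i+1) = 6(Δ_i − Δ_(i-1)) read
  2·σ_0 + 6·σ_1 + 1·σ_2 = 6(Δ_1 - Δ_0) = -42
  1·σ_1 + 4·σ_2 + 1·σ_3 = 6(Δ_2 - Δ_1) = 96
Natural end conditions: σ_0 = σ_3 = 0.
Forward elimination and back-substitution give σ_0 = 0, σ_1 = -264/23, σ_2 = 618/23, σ_3 = 0.
On [-1, 1], s(t) = -5 + 157/23·(t + 1) + 0·(t + 1)² - 22/23·(t + 1)³.
With (t + 1) = 3/2: s(1/2) = 185/92.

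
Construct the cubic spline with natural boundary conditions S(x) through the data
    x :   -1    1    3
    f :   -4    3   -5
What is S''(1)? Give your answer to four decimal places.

-5.6250

Write M_i for S''(x_i). With h_i = 2, 2 and divided differences Δ_i = 7/2, -4, the continuity of S' gives the tridiagonal system
  2·M_0 + 8·M_1 + 2·M_2 = 6(Δ_1 - Δ_0) = -45
Natural end conditions: M_0 = M_2 = 0.
Solving the tridiagonal system: M_0 = 0, M_1 = -45/8, M_2 = 0.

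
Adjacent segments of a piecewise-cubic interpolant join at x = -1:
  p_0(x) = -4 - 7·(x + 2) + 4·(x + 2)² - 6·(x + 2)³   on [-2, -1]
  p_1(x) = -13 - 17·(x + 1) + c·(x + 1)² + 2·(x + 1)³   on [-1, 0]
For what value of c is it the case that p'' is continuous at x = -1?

p_0''(x) = 8 - 36·(x + 2), so p_0''(-1) = -28. On the right, p_1''(-1) = 2c, so c = -14.

-14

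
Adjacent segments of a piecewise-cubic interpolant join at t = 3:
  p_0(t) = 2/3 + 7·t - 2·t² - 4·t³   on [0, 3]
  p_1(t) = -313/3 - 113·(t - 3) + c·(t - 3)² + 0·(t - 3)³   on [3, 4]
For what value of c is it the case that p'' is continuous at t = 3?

-38

p_0''(t) = -4 - 24·t, so p_0''(3) = -76. On the right, p_1''(3) = 2c, so c = -38.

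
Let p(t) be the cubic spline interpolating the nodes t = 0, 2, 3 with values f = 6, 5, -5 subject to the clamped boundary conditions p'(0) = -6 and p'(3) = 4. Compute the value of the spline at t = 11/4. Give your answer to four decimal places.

-4.4961

Put M_i = p'' at the i-th knot. Here h = (2, 1) and Δ = (-1/2, -10), so the interior equations h_(i-1)·M_(i-1) + 2(h_(i-1)+h_i)·M_i + h_i·M_(i+1) = 6(Δ_i − Δ_(i-1)) read
  2·M_0 + 6·M_1 + 1·M_2 = 6(Δ_1 - Δ_0) = -57
Clamped end conditions give two more equations: 2h_0·M_0 + h_0·M_1 = 6(Δ_0 - p'(0)) = 33 and h_1·M_1 + 2h_1·M_2 = 6(p'(3) - Δ_1) = 84.
Solving: M_0 = 253/12, M_1 = -77/3, M_2 = 329/6.
On [2, 3], p(t) = 5 - 127/12·(t - 2) - 77/6·(t - 2)² + 161/12·(t - 2)³.
With (t - 2) = 3/4: p(11/4) = -1151/256.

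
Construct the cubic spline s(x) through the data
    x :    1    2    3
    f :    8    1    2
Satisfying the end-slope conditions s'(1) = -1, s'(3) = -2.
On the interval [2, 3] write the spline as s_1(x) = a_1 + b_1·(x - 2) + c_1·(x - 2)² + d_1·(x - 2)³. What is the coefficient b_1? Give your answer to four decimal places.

Put M_i = s'' at the i-th knot. Here h = (1, 1) and Δ = (-7, 1), so the interior equations h_(i-1)·M_(i-1) + 2(h_(i-1)+h_i)·M_i + h_i·M_(i+1) = 6(Δ_i − Δ_(i-1)) read
  1·M_0 + 4·M_1 + 1·M_2 = 6(Δ_1 - Δ_0) = 48
Clamped end conditions give two more equations: 2h_0·M_0 + h_0·M_1 = 6(Δ_0 - s'(1)) = -36 and h_1·M_1 + 2h_1·M_2 = 6(s'(3) - Δ_1) = -18.
Solving: M_0 = -61/2, M_1 = 25, M_2 = -43/2.
On [2, 3], with s_1(x) = a_1 + b_1·(x - 2) + c_1·(x - 2)² + d_1·(x - 2)³: c_1 = M_1/2 = 25/2, d_1 = (M_2 - M_1)/(6h_1) = -31/4, b_1 = Δ_1 - h_1(2M_1 + M_2)/6 = -15/4.

-3.7500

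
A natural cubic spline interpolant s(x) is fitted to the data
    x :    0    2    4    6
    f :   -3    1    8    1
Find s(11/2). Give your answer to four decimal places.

With σ_i denoting the second derivative at x_i, h_i = 2, 2, 2, and Δ_i = (y_(i+1) − y_i)/h_i = 2, 7/2, -7/2:
  2·σ_0 + 8·σ_1 + 2·σ_2 = 6(Δ_1 - Δ_0) = 9
  2·σ_1 + 8·σ_2 + 2·σ_3 = 6(Δ_2 - Δ_1) = -42
Natural end conditions: σ_0 = σ_3 = 0.
Solving: σ_0 = 0, σ_1 = 13/5, σ_2 = -59/10, σ_3 = 0.
On [4, 6], s(x) = 8 + 13/30·(x - 4) - 59/20·(x - 4)² + 59/120·(x - 4)³.
With (x - 4) = 3/2: s(11/2) = 235/64.

3.6719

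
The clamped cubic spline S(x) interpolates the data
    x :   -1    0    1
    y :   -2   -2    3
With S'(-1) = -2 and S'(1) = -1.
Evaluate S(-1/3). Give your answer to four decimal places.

-2.8148

With σ_i denoting the second derivative at x_i, h_i = 1, 1, and Δ_i = (y_(i+1) − y_i)/h_i = 0, 5:
  1·σ_0 + 4·σ_1 + 1·σ_2 = 6(Δ_1 - Δ_0) = 30
Clamped end conditions give two more equations: 2h_0·σ_0 + h_0·σ_1 = 6(Δ_0 - S'(-1)) = 12 and h_1·σ_1 + 2h_1·σ_2 = 6(S'(1) - Δ_1) = -36.
Forward elimination and back-substitution give σ_0 = -1, σ_1 = 14, σ_2 = -25.
On [-1, 0], S(x) = -2 - 2·(x + 1) - 1/2·(x + 1)² + 5/2·(x + 1)³.
With (x + 1) = 2/3: S(-1/3) = -76/27.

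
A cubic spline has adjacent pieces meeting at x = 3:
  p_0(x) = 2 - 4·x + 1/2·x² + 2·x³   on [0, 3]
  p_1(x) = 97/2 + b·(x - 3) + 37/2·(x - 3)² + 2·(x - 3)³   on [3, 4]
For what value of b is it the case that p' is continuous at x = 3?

53

p_0'(x) = -4 + 1·x + 6·x², so p_0'(3) = 53. On the right, p_1'(3) = b, so b = 53.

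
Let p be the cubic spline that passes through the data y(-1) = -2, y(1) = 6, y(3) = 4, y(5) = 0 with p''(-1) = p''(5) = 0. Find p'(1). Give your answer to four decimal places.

1.4667

Let m_i = p''(x_i). Step sizes h_i = 2, 2, 2; slopes of the chords Δ_i = (y_(i+1) - y_i)/h_i = 4, -1, -2.
  2·m_0 + 8·m_1 + 2·m_2 = 6(Δ_1 - Δ_0) = -30
  2·m_1 + 8·m_2 + 2·m_3 = 6(Δ_2 - Δ_1) = -6
Natural end conditions: m_0 = m_3 = 0.
Solving the tridiagonal system: m_0 = 0, m_1 = -19/5, m_2 = 1/5, m_3 = 0.
On [1, 3], p'(x) = b_1 + 2c_1·(x - 1) + 3d_1·(x - 1)² with b_1 = Δ_1 - h_1(2m_1 + m_2)/6 = 22/15, c_1 = m_1/2 = -19/10, d_1 = (m_2 - m_1)/(6h_1) = 1/3. So p'(1) = 22/15.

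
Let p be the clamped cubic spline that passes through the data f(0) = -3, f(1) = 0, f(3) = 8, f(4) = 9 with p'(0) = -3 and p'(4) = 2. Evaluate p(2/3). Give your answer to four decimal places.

Write M_i for p''(x_i). With h_i = 1, 2, 1 and divided differences Δ_i = 3, 4, 1, the continuity of p' gives the tridiagonal system
  1·M_0 + 6·M_1 + 2·M_2 = 6(Δ_1 - Δ_0) = 6
  2·M_1 + 6·M_2 + 1·M_3 = 6(Δ_2 - Δ_1) = -18
Clamped end conditions give two more equations: 2h_0·M_0 + h_0·M_1 = 6(Δ_0 - p'(0)) = 36 and h_2·M_2 + 2h_2·M_3 = 6(p'(4) - Δ_2) = 6.
Hence M_0 = 646/35, M_1 = -32/35, M_2 = -122/35, M_3 = 166/35.
On [0, 1], p(x) = -3 - 3·x + 323/35·x² - 113/35·x³.
With x = 2/3: p(2/3) = -1753/945.

-1.8550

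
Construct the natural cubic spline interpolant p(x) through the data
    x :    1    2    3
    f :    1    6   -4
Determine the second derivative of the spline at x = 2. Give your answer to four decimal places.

Let M_i = p''(x_i). Step sizes h_i = 1, 1; slopes of the chords Δ_i = (y_(i+1) - y_i)/h_i = 5, -10.
  1·M_0 + 4·M_1 + 1·M_2 = 6(Δ_1 - Δ_0) = -90
Natural end conditions: M_0 = M_2 = 0.
Solving the tridiagonal system: M_0 = 0, M_1 = -45/2, M_2 = 0.

-22.5000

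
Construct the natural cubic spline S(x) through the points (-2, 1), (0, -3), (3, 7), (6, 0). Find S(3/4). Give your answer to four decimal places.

-1.2741

With σ_i denoting the second derivative at x_i, h_i = 2, 3, 3, and Δ_i = (y_(i+1) − y_i)/h_i = -2, 10/3, -7/3:
  2·σ_0 + 10·σ_1 + 3·σ_2 = 6(Δ_1 - Δ_0) = 32
  3·σ_1 + 12·σ_2 + 3·σ_3 = 6(Δ_2 - Δ_1) = -34
Natural end conditions: σ_0 = σ_3 = 0.
Solving: σ_0 = 0, σ_1 = 162/37, σ_2 = -436/111, σ_3 = 0.
On [0, 3], S(x) = -3 + 34/37·x + 81/37·x² - 461/999·x³.
With x = 3/4: S(3/4) = -3017/2368.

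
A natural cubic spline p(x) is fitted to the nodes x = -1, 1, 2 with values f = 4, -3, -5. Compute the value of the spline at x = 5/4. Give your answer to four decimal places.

With m_i denoting the second derivative at x_i, h_i = 2, 1, and Δ_i = (y_(i+1) − y_i)/h_i = -7/2, -2:
  2·m_0 + 6·m_1 + 1·m_2 = 6(Δ_1 - Δ_0) = 9
Natural end conditions: m_0 = m_2 = 0.
Solving: m_0 = 0, m_1 = 3/2, m_2 = 0.
On [1, 2], p(x) = -3 - 5/2·(x - 1) + 3/4·(x - 1)² - 1/4·(x - 1)³.
With (x - 1) = 1/4: p(5/4) = -917/256.

-3.5820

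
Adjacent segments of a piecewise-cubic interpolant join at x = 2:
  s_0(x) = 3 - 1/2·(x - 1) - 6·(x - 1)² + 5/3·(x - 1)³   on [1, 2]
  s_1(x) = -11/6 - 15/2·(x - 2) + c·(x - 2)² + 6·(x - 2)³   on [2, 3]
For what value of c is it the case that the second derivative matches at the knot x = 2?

s_0''(x) = -12 + 10·(x - 1), so s_0''(2) = -2. On the right, s_1''(2) = 2c, so c = -1.

-1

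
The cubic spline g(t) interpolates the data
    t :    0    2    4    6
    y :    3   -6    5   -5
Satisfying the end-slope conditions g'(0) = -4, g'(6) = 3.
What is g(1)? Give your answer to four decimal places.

Write M_i for g''(x_i). With h_i = 2, 2, 2 and divided differences Δ_i = -9/2, 11/2, -5, the continuity of g' gives the tridiagonal system
  2·M_0 + 8·M_1 + 2·M_2 = 6(Δ_1 - Δ_0) = 60
  2·M_1 + 8·M_2 + 2·M_3 = 6(Δ_2 - Δ_1) = -63
Clamped end conditions give two more equations: 2h_0·M_0 + h_0·M_1 = 6(Δ_0 - g'(0)) = -3 and h_2·M_2 + 2h_2·M_3 = 6(g'(6) - Δ_2) = 48.
Forward elimination and back-substitution give M_0 = -112/15, M_1 = 403/30, M_2 = -244/15, M_3 = 302/15.
On [0, 2], g(t) = 3 - 4·t - 56/15·t² + 209/120·t³.
With t = 1: g(1) = -359/120.

-2.9917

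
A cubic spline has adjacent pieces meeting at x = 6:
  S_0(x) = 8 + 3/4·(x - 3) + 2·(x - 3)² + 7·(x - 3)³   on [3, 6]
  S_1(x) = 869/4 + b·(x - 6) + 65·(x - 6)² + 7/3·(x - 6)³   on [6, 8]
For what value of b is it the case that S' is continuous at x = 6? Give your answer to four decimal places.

201.7500

S_0'(x) = 3/4 + 4·(x - 3) + 21·(x - 3)², so S_0'(6) = 807/4. On the right, S_1'(6) = b, so b = 807/4.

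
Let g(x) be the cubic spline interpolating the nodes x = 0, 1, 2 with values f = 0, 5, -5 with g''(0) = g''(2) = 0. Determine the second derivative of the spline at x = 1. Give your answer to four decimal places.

Let M_i = g''(x_i). Step sizes h_i = 1, 1; slopes of the chords Δ_i = (y_(i+1) - y_i)/h_i = 5, -10.
  1·M_0 + 4·M_1 + 1·M_2 = 6(Δ_1 - Δ_0) = -90
Natural end conditions: M_0 = M_2 = 0.
Solving the tridiagonal system: M_0 = 0, M_1 = -45/2, M_2 = 0.

-22.5000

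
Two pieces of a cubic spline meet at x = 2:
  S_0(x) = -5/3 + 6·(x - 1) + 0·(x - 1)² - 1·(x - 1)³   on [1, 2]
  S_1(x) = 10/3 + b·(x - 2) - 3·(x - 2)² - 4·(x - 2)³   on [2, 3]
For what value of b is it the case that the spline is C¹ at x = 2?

3

S_0'(x) = 6 + 0·(x - 1) - 3·(x - 1)², so S_0'(2) = 3. On the right, S_1'(2) = b, so b = 3.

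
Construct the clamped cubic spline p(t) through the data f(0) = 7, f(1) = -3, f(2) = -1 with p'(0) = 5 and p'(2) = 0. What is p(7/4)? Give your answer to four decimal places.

Let m_i = p''(x_i). Step sizes h_i = 1, 1; slopes of the chords Δ_i = (y_(i+1) - y_i)/h_i = -10, 2.
  1·m_0 + 4·m_1 + 1·m_2 = 6(Δ_1 - Δ_0) = 72
Clamped end conditions give two more equations: 2h_0·m_0 + h_0·m_1 = 6(Δ_0 - p'(0)) = -90 and h_1·m_1 + 2h_1·m_2 = 6(p'(2) - Δ_1) = -12.
Solving: m_0 = -131/2, m_1 = 41, m_2 = -53/2.
On [1, 2], p(t) = -3 - 29/4·(t - 1) + 41/2·(t - 1)² - 45/4·(t - 1)³.
With (t - 1) = 3/4: p(7/4) = -423/256.

-1.6523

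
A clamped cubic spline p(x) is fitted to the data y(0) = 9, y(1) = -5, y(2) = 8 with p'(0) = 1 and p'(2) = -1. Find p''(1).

83

Let M_i = p''(x_i). Step sizes h_i = 1, 1; slopes of the chords Δ_i = (y_(i+1) - y_i)/h_i = -14, 13.
  1·M_0 + 4·M_1 + 1·M_2 = 6(Δ_1 - Δ_0) = 162
Clamped end conditions give two more equations: 2h_0·M_0 + h_0·M_1 = 6(Δ_0 - p'(0)) = -90 and h_1·M_1 + 2h_1·M_2 = 6(p'(2) - Δ_1) = -84.
Solving the tridiagonal system: M_0 = -173/2, M_1 = 83, M_2 = -167/2.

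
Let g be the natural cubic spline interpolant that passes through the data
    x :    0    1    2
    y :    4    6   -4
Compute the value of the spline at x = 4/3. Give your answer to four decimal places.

3.7778

Put σ_i = g'' at the i-th knot. Here h = (1, 1) and Δ = (2, -10), so the interior equations h_(i-1)·σ_(i-1) + 2(h_(i-1)+h_i)·σ_i + h_i·σ_(i+1) = 6(Δ_i − Δ_(i-1)) read
  1·σ_0 + 4·σ_1 + 1·σ_2 = 6(Δ_1 - Δ_0) = -72
Natural end conditions: σ_0 = σ_2 = 0.
Solving: σ_0 = 0, σ_1 = -18, σ_2 = 0.
On [1, 2], g(x) = 6 - 4·(x - 1) - 9·(x - 1)² + 3·(x - 1)³.
With (x - 1) = 1/3: g(4/3) = 34/9.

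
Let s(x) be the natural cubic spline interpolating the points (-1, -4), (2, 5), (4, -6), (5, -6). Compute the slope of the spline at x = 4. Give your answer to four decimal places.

With M_i denoting the second derivative at x_i, h_i = 3, 2, 1, and Δ_i = (y_(i+1) − y_i)/h_i = 3, -11/2, 0:
  3·M_0 + 10·M_1 + 2·M_2 = 6(Δ_1 - Δ_0) = -51
  2·M_1 + 6·M_2 + 1·M_3 = 6(Δ_2 - Δ_1) = 33
Natural end conditions: M_0 = M_3 = 0.
Solving the tridiagonal system: M_0 = 0, M_1 = -93/14, M_2 = 54/7, M_3 = 0.
On [4, 5], s'(x) = b_2 + 2c_2·(x - 4) + 3d_2·(x - 4)² with b_2 = Δ_2 - h_2(2M_2 + M_3)/6 = -18/7, c_2 = M_2/2 = 27/7, d_2 = (M_3 - M_2)/(6h_2) = -9/7. So s'(4) = -18/7.

-2.5714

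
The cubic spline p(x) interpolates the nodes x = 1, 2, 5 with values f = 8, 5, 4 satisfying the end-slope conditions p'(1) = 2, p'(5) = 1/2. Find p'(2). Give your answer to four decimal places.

-4.3125

Let M_i = p''(x_i). Step sizes h_i = 1, 3; slopes of the chords Δ_i = (y_(i+1) - y_i)/h_i = -3, -1/3.
  1·M_0 + 8·M_1 + 3·M_2 = 6(Δ_1 - Δ_0) = 16
Clamped end conditions give two more equations: 2h_0·M_0 + h_0·M_1 = 6(Δ_0 - p'(1)) = -30 and h_1·M_1 + 2h_1·M_2 = 6(p'(5) - Δ_1) = 5.
Solving: M_0 = -139/8, M_1 = 19/4, M_2 = -37/24.
On [2, 5], p'(x) = b_1 + 2c_1·(x - 2) + 3d_1·(x - 2)² with b_1 = Δ_1 - h_1(2M_1 + M_2)/6 = -69/16, c_1 = M_1/2 = 19/8, d_1 = (M_2 - M_1)/(6h_1) = -151/432. So p'(2) = -69/16.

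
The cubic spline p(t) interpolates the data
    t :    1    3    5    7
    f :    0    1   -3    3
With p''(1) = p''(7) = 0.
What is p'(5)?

Write σ_i for p''(x_i). With h_i = 2, 2, 2 and divided differences Δ_i = 1/2, -2, 3, the continuity of p' gives the tridiagonal system
  2·σ_0 + 8·σ_1 + 2·σ_2 = 6(Δ_1 - Δ_0) = -15
  2·σ_1 + 8·σ_2 + 2·σ_3 = 6(Δ_2 - Δ_1) = 30
Natural end conditions: σ_0 = σ_3 = 0.
Forward elimination and back-substitution give σ_0 = 0, σ_1 = -3, σ_2 = 9/2, σ_3 = 0.
On [5, 7], p'(t) = b_2 + 2c_2·(t - 5) + 3d_2·(t - 5)² with b_2 = Δ_2 - h_2(2σ_2 + σ_3)/6 = 0, c_2 = σ_2/2 = 9/4, d_2 = (σ_3 - σ_2)/(6h_2) = -3/8. So p'(5) = 0.

0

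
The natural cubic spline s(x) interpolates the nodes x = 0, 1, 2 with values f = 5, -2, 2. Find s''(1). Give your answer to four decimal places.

16.5000

Write σ_i for s''(x_i). With h_i = 1, 1 and divided differences Δ_i = -7, 4, the continuity of s' gives the tridiagonal system
  1·σ_0 + 4·σ_1 + 1·σ_2 = 6(Δ_1 - Δ_0) = 66
Natural end conditions: σ_0 = σ_2 = 0.
Hence σ_0 = 0, σ_1 = 33/2, σ_2 = 0.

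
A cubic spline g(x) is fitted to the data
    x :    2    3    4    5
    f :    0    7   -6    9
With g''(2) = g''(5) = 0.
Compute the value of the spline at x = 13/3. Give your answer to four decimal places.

With σ_i denoting the second derivative at x_i, h_i = 1, 1, 1, and Δ_i = (y_(i+1) − y_i)/h_i = 7, -13, 15:
  1·σ_0 + 4·σ_1 + 1·σ_2 = 6(Δ_1 - Δ_0) = -120
  1·σ_1 + 4·σ_2 + 1·σ_3 = 6(Δ_2 - Δ_1) = 168
Natural end conditions: σ_0 = σ_3 = 0.
Forward elimination and back-substitution give σ_0 = 0, σ_1 = -216/5, σ_2 = 264/5, σ_3 = 0.
On [4, 5], g(x) = -6 - 13/5·(x - 4) + 132/5·(x - 4)² - 44/5·(x - 4)³.
With (x - 4) = 1/3: g(13/3) = -115/27.

-4.2593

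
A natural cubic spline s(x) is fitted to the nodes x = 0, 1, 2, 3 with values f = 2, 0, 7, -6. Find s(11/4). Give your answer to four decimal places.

-1.3594

Write M_i for s''(x_i). With h_i = 1, 1, 1 and divided differences Δ_i = -2, 7, -13, the continuity of s' gives the tridiagonal system
  1·M_0 + 4·M_1 + 1·M_2 = 6(Δ_1 - Δ_0) = 54
  1·M_1 + 4·M_2 + 1·M_3 = 6(Δ_2 - Δ_1) = -120
Natural end conditions: M_0 = M_3 = 0.
Hence M_0 = 0, M_1 = 112/5, M_2 = -178/5, M_3 = 0.
On [2, 3], s(x) = 7 - 17/15·(x - 2) - 89/5·(x - 2)² + 89/15·(x - 2)³.
With (x - 2) = 3/4: s(11/4) = -87/64.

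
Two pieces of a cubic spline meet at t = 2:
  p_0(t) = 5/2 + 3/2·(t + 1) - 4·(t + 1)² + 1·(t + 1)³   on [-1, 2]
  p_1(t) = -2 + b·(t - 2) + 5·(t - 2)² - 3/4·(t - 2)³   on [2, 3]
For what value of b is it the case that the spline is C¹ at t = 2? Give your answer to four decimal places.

p_0'(t) = 3/2 - 8·(t + 1) + 3·(t + 1)², so p_0'(2) = 9/2. On the right, p_1'(2) = b, so b = 9/2.

4.5000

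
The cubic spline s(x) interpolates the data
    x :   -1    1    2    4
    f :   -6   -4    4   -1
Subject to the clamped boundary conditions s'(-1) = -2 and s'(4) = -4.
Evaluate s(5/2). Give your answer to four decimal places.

Put m_i = s'' at the i-th knot. Here h = (2, 1, 2) and Δ = (1, 8, -5/2), so the interior equations h_(i-1)·m_(i-1) + 2(h_(i-1)+h_i)·m_i + h_i·m_(i+1) = 6(Δ_i − Δ_(i-1)) read
  2·m_0 + 6·m_1 + 1·m_2 = 6(Δ_1 - Δ_0) = 42
  1·m_1 + 6·m_2 + 2·m_3 = 6(Δ_2 - Δ_1) = -63
Clamped end conditions give two more equations: 2h_0·m_0 + h_0·m_1 = 6(Δ_0 - s'(-1)) = 18 and h_2·m_2 + 2h_2·m_3 = 6(s'(4) - Δ_2) = -9.
Hence m_0 = -5/32, m_1 = 149/16, m_2 = -217/16, m_3 = 145/32.
On [2, 4], s(x) = 4 + 161/32·(x - 2) - 217/32·(x - 2)² + 193/128·(x - 2)³.
With (x - 2) = 1/2: s(5/2) = 5129/1024.

5.0088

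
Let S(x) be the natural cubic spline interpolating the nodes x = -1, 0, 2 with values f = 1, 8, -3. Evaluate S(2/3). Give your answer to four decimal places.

7.4198

Write m_i for S''(x_i). With h_i = 1, 2 and divided differences Δ_i = 7, -11/2, the continuity of S' gives the tridiagonal system
  1·m_0 + 6·m_1 + 2·m_2 = 6(Δ_1 - Δ_0) = -75
Natural end conditions: m_0 = m_2 = 0.
Solving the tridiagonal system: m_0 = 0, m_1 = -25/2, m_2 = 0.
On [0, 2], S(x) = 8 + 17/6·x - 25/4·x² + 25/24·x³.
With x = 2/3: S(2/3) = 601/81.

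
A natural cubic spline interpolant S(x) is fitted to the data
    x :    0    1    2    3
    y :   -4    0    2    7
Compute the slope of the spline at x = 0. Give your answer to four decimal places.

4.7333

Let σ_i = S''(x_i). Step sizes h_i = 1, 1, 1; slopes of the chords Δ_i = (y_(i+1) - y_i)/h_i = 4, 2, 5.
  1·σ_0 + 4·σ_1 + 1·σ_2 = 6(Δ_1 - Δ_0) = -12
  1·σ_1 + 4·σ_2 + 1·σ_3 = 6(Δ_2 - Δ_1) = 18
Natural end conditions: σ_0 = σ_3 = 0.
Solving: σ_0 = 0, σ_1 = -22/5, σ_2 = 28/5, σ_3 = 0.
On [0, 1], S'(x) = b_0 + 2c_0·x + 3d_0·x² with b_0 = Δ_0 - h_0(2σ_0 + σ_1)/6 = 71/15, c_0 = σ_0/2 = 0, d_0 = (σ_1 - σ_0)/(6h_0) = -11/15. So S'(0) = 71/15.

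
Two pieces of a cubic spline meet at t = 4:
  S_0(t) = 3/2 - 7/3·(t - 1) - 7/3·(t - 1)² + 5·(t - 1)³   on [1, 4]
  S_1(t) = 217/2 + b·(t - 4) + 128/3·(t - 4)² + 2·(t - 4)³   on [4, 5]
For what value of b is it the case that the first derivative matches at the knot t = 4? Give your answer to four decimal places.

118.6667

S_0'(t) = -7/3 - 14/3·(t - 1) + 15·(t - 1)², so S_0'(4) = 356/3. On the right, S_1'(4) = b, so b = 356/3.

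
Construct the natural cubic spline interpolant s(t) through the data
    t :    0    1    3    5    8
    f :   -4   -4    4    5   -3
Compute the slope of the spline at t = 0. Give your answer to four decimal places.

-0.8686

Put σ_i = s'' at the i-th knot. Here h = (1, 2, 2, 3) and Δ = (0, 4, 1/2, -8/3), so the interior equations h_(i-1)·σ_(i-1) + 2(h_(i-1)+h_i)·σ_i + h_i·σ_(i+1) = 6(Δ_i − Δ_(i-1)) read
  1·σ_0 + 6·σ_1 + 2·σ_2 = 6(Δ_1 - Δ_0) = 24
  2·σ_1 + 8·σ_2 + 2·σ_3 = 6(Δ_2 - Δ_1) = -21
  2·σ_2 + 10·σ_3 + 3·σ_4 = 6(Δ_3 - Δ_2) = -19
Natural end conditions: σ_0 = σ_4 = 0.
Hence σ_0 = 0, σ_1 = 271/52, σ_2 = -189/52, σ_3 = -61/52, σ_4 = 0.
On [0, 1], s'(t) = b_0 + 2c_0·t + 3d_0·t² with b_0 = Δ_0 - h_0(2σ_0 + σ_1)/6 = -271/312, c_0 = σ_0/2 = 0, d_0 = (σ_1 - σ_0)/(6h_0) = 271/312. So s'(0) = -271/312.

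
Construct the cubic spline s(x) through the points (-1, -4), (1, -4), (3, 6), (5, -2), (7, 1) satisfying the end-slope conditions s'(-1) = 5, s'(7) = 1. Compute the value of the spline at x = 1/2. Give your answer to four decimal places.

Let M_i = s''(x_i). Step sizes h_i = 2, 2, 2, 2; slopes of the chords Δ_i = (y_(i+1) - y_i)/h_i = 0, 5, -4, 3/2.
  2·M_0 + 8·M_1 + 2·M_2 = 6(Δ_1 - Δ_0) = 30
  2·M_1 + 8·M_2 + 2·M_3 = 6(Δ_2 - Δ_1) = -54
  2·M_2 + 8·M_3 + 2·M_4 = 6(Δ_3 - Δ_2) = 33
Clamped end conditions give two more equations: 2h_0·M_0 + h_0·M_1 = 6(Δ_0 - s'(-1)) = -30 and h_3·M_3 + 2h_3·M_4 = 6(s'(7) - Δ_3) = -3.
Hence M_0 = -197/16, M_1 = 77/8, M_2 = -179/16, M_3 = 65/8, M_4 = -77/16.
On [-1, 1], s(x) = -4 + 5·(x + 1) - 197/32·(x + 1)² + 117/64·(x + 1)³.
With (x + 1) = 3/2: s(1/2) = -2141/512.

-4.1816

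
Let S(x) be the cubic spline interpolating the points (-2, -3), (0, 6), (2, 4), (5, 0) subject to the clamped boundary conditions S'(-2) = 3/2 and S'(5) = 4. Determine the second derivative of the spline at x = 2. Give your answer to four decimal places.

-0.7568

Put M_i = S'' at the i-th knot. Here h = (2, 2, 3) and Δ = (9/2, -1, -4/3), so the interior equations h_(i-1)·M_(i-1) + 2(h_(i-1)+h_i)·M_i + h_i·M_(i+1) = 6(Δ_i − Δ_(i-1)) read
  2·M_0 + 8·M_1 + 2·M_2 = 6(Δ_1 - Δ_0) = -33
  2·M_1 + 10·M_2 + 3·M_3 = 6(Δ_2 - Δ_1) = -2
Clamped end conditions give two more equations: 2h_0·M_0 + h_0·M_1 = 6(Δ_0 - S'(-2)) = 18 and h_2·M_2 + 2h_2·M_3 = 6(S'(5) - Δ_2) = 32.
Hence M_0 = 547/74, M_1 = -214/37, M_2 = -28/37, M_3 = 634/111.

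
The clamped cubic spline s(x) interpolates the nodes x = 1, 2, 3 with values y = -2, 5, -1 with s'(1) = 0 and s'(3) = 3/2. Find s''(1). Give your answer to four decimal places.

41.2500

Write M_i for s''(x_i). With h_i = 1, 1 and divided differences Δ_i = 7, -6, the continuity of s' gives the tridiagonal system
  1·M_0 + 4·M_1 + 1·M_2 = 6(Δ_1 - Δ_0) = -78
Clamped end conditions give two more equations: 2h_0·M_0 + h_0·M_1 = 6(Δ_0 - s'(1)) = 42 and h_1·M_1 + 2h_1·M_2 = 6(s'(3) - Δ_1) = 45.
Hence M_0 = 165/4, M_1 = -81/2, M_2 = 171/4.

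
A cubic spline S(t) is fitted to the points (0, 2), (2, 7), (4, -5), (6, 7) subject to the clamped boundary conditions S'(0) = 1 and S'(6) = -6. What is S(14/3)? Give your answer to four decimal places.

Write M_i for S''(x_i). With h_i = 2, 2, 2 and divided differences Δ_i = 5/2, -6, 6, the continuity of S' gives the tridiagonal system
  2·M_0 + 8·M_1 + 2·M_2 = 6(Δ_1 - Δ_0) = -51
  2·M_1 + 8·M_2 + 2·M_3 = 6(Δ_2 - Δ_1) = 72
Clamped end conditions give two more equations: 2h_0·M_0 + h_0·M_1 = 6(Δ_0 - S'(0)) = 9 and h_2·M_2 + 2h_2·M_3 = 6(S'(6) - Δ_2) = -72.
Hence M_0 = 269/30, M_1 = -403/30, M_2 = 289/15, M_3 = -829/30.
On [4, 6], S(t) = -5 + 71/30·(t - 4) + 289/30·(t - 4)² - 469/120·(t - 4)³.
With (t - 4) = 2/3: S(14/3) = -121/405.

-0.2988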